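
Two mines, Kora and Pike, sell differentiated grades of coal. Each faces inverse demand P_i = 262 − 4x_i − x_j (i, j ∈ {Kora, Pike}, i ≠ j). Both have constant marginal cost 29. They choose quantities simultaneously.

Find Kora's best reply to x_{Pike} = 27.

Mine Kora's profit: π = x_{Kora}(262 − 4x_{Kora} − x_{Pike}) − 29x_{Kora}.
∂π/∂x_{Kora} = 233 − 8x_{Kora} − x_{Pike} = 0 ⇒ x_{Kora} = 29.125 − 0.125x_{Pike}.
At x_{Pike} = 27: x_{Kora} = 29.125 − 0.125·27 = 25.75.

25.75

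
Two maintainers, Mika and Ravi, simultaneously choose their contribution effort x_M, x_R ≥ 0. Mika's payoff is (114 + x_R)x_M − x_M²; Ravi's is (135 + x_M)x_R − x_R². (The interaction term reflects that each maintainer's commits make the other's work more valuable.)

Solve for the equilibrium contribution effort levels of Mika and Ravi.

Expanding Mika's payoff: 114x_M + x_Rx_M − x_M².
∂π/∂x_M = 114 + x_R − 2x_M = 0, so x_M = 57 + 0.5x_R.
Likewise for Ravi: x_R = 67.5 + 0.5x_M.
Solving the two reaction functions simultaneously: (1 − (0.5)(0.5))x_M = 57 + 0.5·67.5, so 0.75x_M = 90.75 and x_M = 121.
Then x_R = 67.5 + 0.5·121 = 128.

121, 128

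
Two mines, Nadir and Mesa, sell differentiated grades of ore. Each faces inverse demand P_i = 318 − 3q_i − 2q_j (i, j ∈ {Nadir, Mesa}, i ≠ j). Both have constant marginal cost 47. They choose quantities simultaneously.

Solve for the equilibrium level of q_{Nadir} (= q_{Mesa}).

33.875

Mine Nadir's profit: π = q_{Nadir}(318 − 3q_{Nadir} − 2q_{Mesa}) − 47q_{Nadir}.
∂π/∂q_{Nadir} = 271 − 6q_{Nadir} − 2q_{Mesa} = 0 ⇒ q_{Nadir} = 271/6 − (1/3)q_{Mesa}.
By symmetry q_{Mesa} = q_{Nadir}; substituting into the reaction function, (4/3)q_{Nadir} = 271/6 and q_{Nadir} = 33.875.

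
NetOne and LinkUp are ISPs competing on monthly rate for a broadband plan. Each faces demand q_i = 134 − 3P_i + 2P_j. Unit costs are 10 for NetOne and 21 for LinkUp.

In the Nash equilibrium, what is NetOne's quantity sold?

NetOne's profit: π = (P_{NetOne} − 10)(134 − 3P_{NetOne} + 2P_{LinkUp}).
∂π/∂P_{NetOne} = 164 − 6P_{NetOne} + 2P_{LinkUp} = 0 ⇒ P_{NetOne} = 82/3 + (1/3)P_{LinkUp}.
Similarly P_{LinkUp} = 197/6 + (1/3)P_{NetOne}.
Plugging P_{LinkUp} into NetOne's best response: P_{NetOne} = 82/3 + (1/3)(197/6 + (1/3)P_{NetOne}) ⇒ (8/9)P_{NetOne} = 689/18, so P_{NetOne} = 43.0625.
Then P_{LinkUp} = 197/6 + (1/3)·43.0625 = 47.1875.
q_{NetOne} = 134 − 3·43.0625 + 2·47.1875 = 99.1875.

99.1875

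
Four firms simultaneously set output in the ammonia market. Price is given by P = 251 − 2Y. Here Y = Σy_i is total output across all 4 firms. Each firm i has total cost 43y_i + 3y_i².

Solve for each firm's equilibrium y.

A representative firm's profit is π_i = y_i(251 − 2Y) − 43y_i − 3y_i², with Y = y_i + Σ_{j≠i} y_j.
First-order condition: 208 − 10y_i − 2Σ_{j≠i} y_j = 0.
In a symmetric equilibrium every firm chooses the same y, so Σ_{j≠i} y_j = 3y. The condition becomes 208 − 16y = 0, giving y = 208/16 = 13.

13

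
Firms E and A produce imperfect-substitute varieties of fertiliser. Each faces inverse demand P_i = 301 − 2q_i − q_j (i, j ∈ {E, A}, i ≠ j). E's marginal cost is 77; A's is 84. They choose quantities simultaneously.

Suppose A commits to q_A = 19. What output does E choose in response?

Firm E's profit: π = q_E(301 − 2q_E − q_A) − 77q_E.
∂π/∂q_E = 224 − 4q_E − q_A = 0 ⇒ q_E = 56 − 0.25q_A.
At q_A = 19: q_E = 56 − 0.25·19 = 51.25.

51.25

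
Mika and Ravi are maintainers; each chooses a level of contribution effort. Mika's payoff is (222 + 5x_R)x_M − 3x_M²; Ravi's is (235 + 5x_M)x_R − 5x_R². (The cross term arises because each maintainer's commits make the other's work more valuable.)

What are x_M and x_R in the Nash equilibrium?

97, 72

Expanding Mika's payoff: 222x_M + 5x_Rx_M − 3x_M².
∂π/∂x_M = 222 + 5x_R − 6x_M = 0, so x_M = 37 + (5/6)x_R.
Likewise for Ravi: x_R = 23.5 + 0.5x_M.
Substituting the second reaction function into the first: x_M = 37 + (5/6)(23.5 + 0.5x_M), which gives (7/12)x_M = 679/12 ⇒ x_M = 97.
Then x_R = 23.5 + 0.5·97 = 72.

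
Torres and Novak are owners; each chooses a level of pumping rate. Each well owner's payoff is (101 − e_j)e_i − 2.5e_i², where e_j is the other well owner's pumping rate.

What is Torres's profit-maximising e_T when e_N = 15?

17.2

Torres's payoff is (101 − e_N)e_T − 2.5e_T².
∂π/∂e_T = 101 − e_N − 5e_T = 0, so e_T = 20.2 − 0.2e_N.
At e_N = 15: e_T = 20.2 − 0.2·15 = 17.2.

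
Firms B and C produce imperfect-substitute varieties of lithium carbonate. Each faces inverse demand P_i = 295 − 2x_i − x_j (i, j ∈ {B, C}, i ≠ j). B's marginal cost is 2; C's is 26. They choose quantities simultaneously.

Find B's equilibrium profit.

Firm B's profit: π = x_B(295 − 2x_B − x_C) − 2x_B.
∂π/∂x_B = 293 − 4x_B − x_C = 0 ⇒ x_B = 73.25 − 0.25x_C.
Similarly x_C = 67.25 − 0.25x_B.
Plugging x_C into B's best response: x_B = 73.25 − 0.25(67.25 − 0.25x_B) ⇒ 0.9375x_B = 56.4375, so x_B = 60.2.
Then x_C = 67.25 − 0.25·60.2 = 52.2.
P_B = 295 − 2·60.2 − 52.2 = 122.4.
Profit = (122.4 − 2)·60.2 = 7248.08.

7248.08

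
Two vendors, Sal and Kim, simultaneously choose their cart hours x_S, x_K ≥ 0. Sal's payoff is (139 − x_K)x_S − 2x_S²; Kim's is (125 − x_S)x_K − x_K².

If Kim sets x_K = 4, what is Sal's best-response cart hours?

33.75

Expanding Sal's payoff: 139x_S − x_Kx_S − 2x_S².
∂π/∂x_S = 139 − x_K − 4x_S = 0, so x_S = 34.75 − 0.25x_K.
At x_K = 4: x_S = 34.75 − 0.25·4 = 33.75.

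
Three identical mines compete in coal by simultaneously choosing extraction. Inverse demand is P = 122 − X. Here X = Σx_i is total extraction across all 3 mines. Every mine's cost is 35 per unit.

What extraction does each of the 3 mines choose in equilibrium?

A representative mine's profit is π_i = x_i(122 − X) − 35x_i, with X = x_i + Σ_{j≠i} x_j.
First-order condition: 87 − 2x_i − Σ_{j≠i} x_j = 0.
In a symmetric equilibrium every mine chooses the same x, so Σ_{j≠i} x_j = 2x. The condition becomes 87 − 4x = 0, giving x = 87/4 = 21.75.

21.75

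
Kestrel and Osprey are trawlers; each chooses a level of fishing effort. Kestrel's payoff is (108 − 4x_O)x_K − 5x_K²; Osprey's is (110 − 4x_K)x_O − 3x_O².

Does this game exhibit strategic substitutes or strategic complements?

Expanding Kestrel's payoff: 108x_K − 4x_Ox_K − 5x_K².
∂π/∂x_K = 108 − 4x_O − 10x_K = 0, so x_K = 10.8 − 0.4x_O.
The best-response slope dx_K/dx_O = −0.4 < 0: the reaction function is downward-sloping, so the choices are strategic substitutes.

strategic substitutes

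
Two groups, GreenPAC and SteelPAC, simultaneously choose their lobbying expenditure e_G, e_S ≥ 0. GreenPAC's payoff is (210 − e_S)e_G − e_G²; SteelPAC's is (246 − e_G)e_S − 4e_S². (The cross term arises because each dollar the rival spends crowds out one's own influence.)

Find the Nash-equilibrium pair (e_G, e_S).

Expanding GreenPAC's payoff: 210e_G − e_Se_G − e_G².
∂π/∂e_G = 210 − e_S − 2e_G = 0, so e_G = 105 − 0.5e_S.
Likewise for SteelPAC: e_S = 30.75 − 0.125e_G.
Plugging e_S into GreenPAC's best response: e_G = 105 − 0.5(30.75 − 0.125e_G) ⇒ 0.9375e_G = 89.625, so e_G = 95.6.
Then e_S = 30.75 − 0.125·95.6 = 18.8.

95.6, 18.8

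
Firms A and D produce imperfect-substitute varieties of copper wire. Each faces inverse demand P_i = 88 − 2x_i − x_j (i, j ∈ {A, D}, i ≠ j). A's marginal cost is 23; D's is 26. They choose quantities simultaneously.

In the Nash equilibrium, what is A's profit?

348.48

Firm A's profit: π = x_A(88 − 2x_A − x_D) − 23x_A.
∂π/∂x_A = 65 − 4x_A − x_D = 0 ⇒ x_A = 16.25 − 0.25x_D.
Similarly x_D = 15.5 − 0.25x_A.
Solving the two reaction functions simultaneously: (1 − (−0.25)(−0.25))x_A = 16.25 − 0.25·15.5, so 0.9375x_A = 12.375 and x_A = 13.2.
Then x_D = 15.5 − 0.25·13.2 = 12.2.
P_A = 88 − 2·13.2 − 12.2 = 49.4.
Profit = (49.4 − 23)·13.2 = 348.48.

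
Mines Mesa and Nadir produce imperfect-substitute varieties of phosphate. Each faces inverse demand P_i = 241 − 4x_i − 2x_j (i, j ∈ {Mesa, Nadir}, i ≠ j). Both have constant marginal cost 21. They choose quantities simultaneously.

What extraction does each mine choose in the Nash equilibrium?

Mine Mesa's profit: π = x_{Mesa}(241 − 4x_{Mesa} − 2x_{Nadir}) − 21x_{Mesa}.
∂π/∂x_{Mesa} = 220 − 8x_{Mesa} − 2x_{Nadir} = 0 ⇒ x_{Mesa} = 27.5 − 0.25x_{Nadir}.
By symmetry x_{Nadir} = x_{Mesa}; substituting into the reaction function, 1.25x_{Mesa} = 27.5 and x_{Mesa} = 22.

22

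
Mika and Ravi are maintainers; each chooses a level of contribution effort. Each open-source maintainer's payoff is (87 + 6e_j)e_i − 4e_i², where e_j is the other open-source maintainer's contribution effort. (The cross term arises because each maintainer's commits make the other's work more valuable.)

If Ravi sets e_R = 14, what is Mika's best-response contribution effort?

21.375

Mika's payoff is (87 + 6e_R)e_M − 4e_M².
∂π/∂e_M = 87 + 6e_R − 8e_M = 0, so e_M = 10.875 + 0.75e_R.
At e_R = 14: e_M = 10.875 + 0.75·14 = 21.375.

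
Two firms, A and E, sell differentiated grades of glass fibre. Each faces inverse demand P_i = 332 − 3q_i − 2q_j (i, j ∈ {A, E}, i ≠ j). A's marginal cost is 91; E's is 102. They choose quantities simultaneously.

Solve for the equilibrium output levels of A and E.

Firm A's profit: π = q_A(332 − 3q_A − 2q_E) − 91q_A.
∂π/∂q_A = 241 − 6q_A − 2q_E = 0 ⇒ q_A = 241/6 − (1/3)q_E.
Similarly q_E = 115/3 − (1/3)q_A.
Plugging q_E into A's best response: q_A = 241/6 − (1/3)(115/3 − (1/3)q_A) ⇒ (8/9)q_A = 493/18, so q_A = 30.8125.
Then q_E = 115/3 − (1/3)·30.8125 = 28.0625.

30.8125, 28.0625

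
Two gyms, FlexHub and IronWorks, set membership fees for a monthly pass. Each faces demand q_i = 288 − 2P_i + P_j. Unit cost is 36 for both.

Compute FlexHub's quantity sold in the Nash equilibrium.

FlexHub's profit: π = (P_{FlexHub} − 36)(288 − 2P_{FlexHub} + P_{IronWorks}).
∂π/∂P_{FlexHub} = 360 − 4P_{FlexHub} + P_{IronWorks} = 0 ⇒ P_{FlexHub} = 90 + 0.25P_{IronWorks}.
By symmetry P_{IronWorks} = P_{FlexHub}; substituting into the reaction function, 0.75P_{FlexHub} = 90 and P_{FlexHub} = 120.
q_{FlexHub} = 288 − 2·120 + 120 = 168.

168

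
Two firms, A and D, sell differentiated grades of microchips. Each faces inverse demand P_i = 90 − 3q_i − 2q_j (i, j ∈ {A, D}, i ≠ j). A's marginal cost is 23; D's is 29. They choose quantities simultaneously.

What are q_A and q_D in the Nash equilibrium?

Firm A's profit: π = q_A(90 − 3q_A − 2q_D) − 23q_A.
∂π/∂q_A = 67 − 6q_A − 2q_D = 0 ⇒ q_A = 67/6 − (1/3)q_D.
Similarly q_D = 61/6 − (1/3)q_A.
Solving the two reaction functions simultaneously: (1 − (−1/3)(−1/3))q_A = 67/6 − (1/3)·(61/6), so (8/9)q_A = 70/9 and q_A = 8.75.
Then q_D = 61/6 − (1/3)·8.75 = 7.25.

8.75, 7.25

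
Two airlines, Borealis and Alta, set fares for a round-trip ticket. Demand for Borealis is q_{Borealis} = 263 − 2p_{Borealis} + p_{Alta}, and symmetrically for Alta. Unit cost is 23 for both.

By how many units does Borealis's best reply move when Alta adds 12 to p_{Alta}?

Borealis's profit: π = (p_{Borealis} − 23)(263 − 2p_{Borealis} + p_{Alta}).
∂π/∂p_{Borealis} = 309 − 4p_{Borealis} + p_{Alta} = 0 ⇒ p_{Borealis} = 77.25 + 0.25p_{Alta}.
The reaction-function slope is 0.25, so a 12-unit rise in p_{Alta} moves p_{Borealis} by 0.25 × 12 = 3. Borealis's best response rises — the actions are strategic complements.

3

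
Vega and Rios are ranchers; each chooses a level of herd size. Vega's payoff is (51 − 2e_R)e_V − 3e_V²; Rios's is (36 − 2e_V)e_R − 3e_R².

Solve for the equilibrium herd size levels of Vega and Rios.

Expanding Vega's payoff: 51e_V − 2e_Re_V − 3e_V².
∂π/∂e_V = 51 − 2e_R − 6e_V = 0, so e_V = 8.5 − (1/3)e_R.
Likewise for Rios: e_R = 6 − (1/3)e_V.
Plugging e_R into Vega's best response: e_V = 8.5 − (1/3)(6 − (1/3)e_V) ⇒ (8/9)e_V = 6.5, so e_V = 7.3125.
Then e_R = 6 − (1/3)·7.3125 = 3.5625.

7.3125, 3.5625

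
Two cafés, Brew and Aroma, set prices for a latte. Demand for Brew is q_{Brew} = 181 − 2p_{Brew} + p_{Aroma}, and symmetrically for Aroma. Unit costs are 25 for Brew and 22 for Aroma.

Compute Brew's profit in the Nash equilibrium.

5325.12

Brew's profit: π = (p_{Brew} − 25)(181 − 2p_{Brew} + p_{Aroma}).
∂π/∂p_{Brew} = 231 − 4p_{Brew} + p_{Aroma} = 0 ⇒ p_{Brew} = 57.75 + 0.25p_{Aroma}.
Similarly p_{Aroma} = 56.25 + 0.25p_{Brew}.
Plugging p_{Aroma} into Brew's best response: p_{Brew} = 57.75 + 0.25(56.25 + 0.25p_{Brew}) ⇒ 0.9375p_{Brew} = 71.8125, so p_{Brew} = 76.6.
Then p_{Aroma} = 56.25 + 0.25·76.6 = 75.4.
q_{Brew} = 181 − 2·76.6 + 75.4 = 103.2.
Profit = (76.6 − 25)·103.2 = 5325.12.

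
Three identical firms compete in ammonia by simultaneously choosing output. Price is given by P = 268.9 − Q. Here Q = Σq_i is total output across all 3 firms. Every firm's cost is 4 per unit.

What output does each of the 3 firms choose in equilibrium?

66.225

A representative firm's profit is π_i = q_i(268.9 − Q) − 4q_i, with Q = q_i + Σ_{j≠i} q_j.
First-order condition: 264.9 − 2q_i − Σ_{j≠i} q_j = 0.
Imposing symmetry (q_j = q for all j) turns Σ_{j≠i} q_j into 2q, so 264.9 = 4q and q = 66.225.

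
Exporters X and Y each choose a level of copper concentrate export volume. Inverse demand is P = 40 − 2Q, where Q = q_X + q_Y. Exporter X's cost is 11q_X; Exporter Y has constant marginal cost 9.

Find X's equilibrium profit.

40.5

Exporter X's profit: π = q_X(40 − 2(q_X + q_Y)) − 11q_X.
∂π/∂q_X = 29 − 4q_X − 2q_Y = 0, so q_X = 7.25 − 0.5q_Y.
By the same steps for Y: q_Y = 7.75 − 0.5q_X.
Substituting the second reaction function into the first: q_X = 7.25 − 0.5(7.75 − 0.5q_X), which gives 0.75q_X = 3.375 ⇒ q_X = 4.5.
Then q_Y = 7.75 − 0.5·4.5 = 5.5.
Price P = 40 − 2·10 = 20.
X's profit: (20 − 11)·4.5 = 40.5.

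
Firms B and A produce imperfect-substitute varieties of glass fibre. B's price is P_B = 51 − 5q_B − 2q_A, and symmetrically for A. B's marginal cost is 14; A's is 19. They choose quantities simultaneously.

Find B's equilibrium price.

Firm B's profit: π = q_B(51 − 5q_B − 2q_A) − 14q_B.
∂π/∂q_B = 37 − 10q_B − 2q_A = 0 ⇒ q_B = 3.7 − 0.2q_A.
Similarly q_A = 3.2 − 0.2q_B.
Plugging q_A into B's best response: q_B = 3.7 − 0.2(3.2 − 0.2q_B) ⇒ 0.96q_B = 3.06, so q_B = 3.1875.
Then q_A = 3.2 − 0.2·3.1875 = 2.5625.
P_B = 51 − 5·3.1875 − 2·2.5625 = 29.9375.

29.9375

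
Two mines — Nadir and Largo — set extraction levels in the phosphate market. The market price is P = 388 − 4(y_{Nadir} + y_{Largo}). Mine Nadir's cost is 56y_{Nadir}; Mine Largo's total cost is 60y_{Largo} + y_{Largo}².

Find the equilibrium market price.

181.5

Mine Nadir's profit: π = y_{Nadir}(388 − 4(y_{Nadir} + y_{Largo})) − 56y_{Nadir}.
∂π/∂y_{Nadir} = 332 − 8y_{Nadir} − 4y_{Largo} = 0, so y_{Nadir} = 41.5 − 0.5y_{Largo}.
For Largo: ∂π/∂y_{Largo} = 328 − 10y_{Largo} − 4y_{Nadir} = 0 ⇒ y_{Largo} = 32.8 − 0.4y_{Nadir}.
Solving the two reaction functions simultaneously: (1 − (−0.5)(−0.4))y_{Nadir} = 41.5 − 0.5·32.8, so 0.8y_{Nadir} = 25.1 and y_{Nadir} = 31.375.
Then y_{Largo} = 32.8 − 0.4·31.375 = 20.25.
Equilibrium price: P = 388 − 4·51.625 = 181.5.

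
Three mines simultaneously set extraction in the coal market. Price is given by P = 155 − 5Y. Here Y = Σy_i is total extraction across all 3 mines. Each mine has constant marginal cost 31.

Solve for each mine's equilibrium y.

6.2

A representative mine's profit is π_i = y_i(155 − 5Y) − 31y_i, with Y = y_i + Σ_{j≠i} y_j.
First-order condition: 124 − 10y_i − 5Σ_{j≠i} y_j = 0.
In a symmetric equilibrium every mine chooses the same y, so Σ_{j≠i} y_j = 2y. The condition becomes 124 − 20y = 0, giving y = 124/20 = 6.2.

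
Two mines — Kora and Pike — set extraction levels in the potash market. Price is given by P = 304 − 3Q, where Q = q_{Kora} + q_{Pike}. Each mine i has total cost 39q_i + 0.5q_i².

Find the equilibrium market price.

145

Mine Kora's profit: π = q_{Kora}(304 − 3(q_{Kora} + q_{Pike})) − 39q_{Kora} − 0.5q_{Kora}².
∂π/∂q_{Kora} = 265 − 7q_{Kora} − 3q_{Pike} = 0, so q_{Kora} = 265/7 − (3/7)q_{Pike}.
The game is symmetric, so in equilibrium q_{Pike} = q_{Kora}: the reaction function gives (10/7)q_{Kora} = 265/7, hence q_{Kora} = 26.5.
Equilibrium price: P = 304 − 3·53 = 145.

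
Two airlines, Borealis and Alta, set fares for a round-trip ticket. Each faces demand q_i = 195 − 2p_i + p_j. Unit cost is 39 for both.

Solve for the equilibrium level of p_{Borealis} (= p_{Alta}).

91

Borealis's profit: π = (p_{Borealis} − 39)(195 − 2p_{Borealis} + p_{Alta}).
∂π/∂p_{Borealis} = 273 − 4p_{Borealis} + p_{Alta} = 0 ⇒ p_{Borealis} = 68.25 + 0.25p_{Alta}.
Setting p_{Borealis} = p_{Alta} in the reaction function: p_{Borealis} = 68.25 + 0.25p_{Borealis}, so p_{Borealis} = 68.25 / 0.75 = 91.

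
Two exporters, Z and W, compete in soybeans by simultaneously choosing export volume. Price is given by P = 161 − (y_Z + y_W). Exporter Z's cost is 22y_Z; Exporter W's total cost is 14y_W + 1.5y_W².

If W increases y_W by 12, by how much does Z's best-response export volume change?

-6

Exporter Z's profit: π = y_Z(161 − (y_Z + y_W)) − 22y_Z.
∂π/∂y_Z = 139 − 2y_Z − y_W = 0, so y_Z = 69.5 − 0.5y_W.
The reaction-function slope is −0.5, so a 12-unit rise in y_W moves y_Z by −0.5 × 12 = −6. Z's best response falls — the actions are strategic substitutes.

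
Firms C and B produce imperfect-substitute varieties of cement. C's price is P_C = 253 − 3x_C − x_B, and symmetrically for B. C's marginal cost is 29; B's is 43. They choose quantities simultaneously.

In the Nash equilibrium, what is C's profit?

Firm C's profit: π = x_C(253 − 3x_C − x_B) − 29x_C.
∂π/∂x_C = 224 − 6x_C − x_B = 0 ⇒ x_C = 112/3 − (1/6)x_B.
Similarly x_B = 35 − (1/6)x_C.
Plugging x_B into C's best response: x_C = 112/3 − (1/6)(35 − (1/6)x_C) ⇒ (35/36)x_C = 31.5, so x_C = 32.4.
Then x_B = 35 − (1/6)·32.4 = 29.6.
P_C = 253 − 3·32.4 − 29.6 = 126.2.
Profit = (126.2 − 29)·32.4 = 3149.28.

3149.28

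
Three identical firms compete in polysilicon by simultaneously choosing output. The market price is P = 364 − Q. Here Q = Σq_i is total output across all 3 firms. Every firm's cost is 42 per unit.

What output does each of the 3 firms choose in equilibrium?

A representative firm's profit is π_i = q_i(364 − Q) − 42q_i, with Q = q_i + Σ_{j≠i} q_j.
First-order condition: 322 − 2q_i − Σ_{j≠i} q_j = 0.
In a symmetric equilibrium every firm chooses the same q, so Σ_{j≠i} q_j = 2q. The condition becomes 322 − 4q = 0, giving q = 322/4 = 80.5.

80.5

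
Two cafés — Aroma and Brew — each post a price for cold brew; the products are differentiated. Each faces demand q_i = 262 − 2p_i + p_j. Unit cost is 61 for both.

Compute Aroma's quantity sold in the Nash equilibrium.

Aroma's profit: π = (p_{Aroma} − 61)(262 − 2p_{Aroma} + p_{Brew}).
∂π/∂p_{Aroma} = 384 − 4p_{Aroma} + p_{Brew} = 0 ⇒ p_{Aroma} = 96 + 0.25p_{Brew}.
Setting p_{Aroma} = p_{Brew} in the reaction function: p_{Aroma} = 96 + 0.25p_{Aroma}, so p_{Aroma} = 96 / 0.75 = 128.
q_{Aroma} = 262 − 2·128 + 128 = 134.

134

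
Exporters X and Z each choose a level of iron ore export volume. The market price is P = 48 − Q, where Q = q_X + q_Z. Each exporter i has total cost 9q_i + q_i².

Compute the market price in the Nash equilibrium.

32.4

Exporter X's profit: π = q_X(48 − (q_X + q_Z)) − 9q_X − q_X².
∂π/∂q_X = 39 − 4q_X − q_Z = 0, so q_X = 9.75 − 0.25q_Z.
By symmetry q_Z = q_X; substituting into the reaction function, 1.25q_X = 9.75 and q_X = 7.8.
Equilibrium price: P = 48 − 15.6 = 32.4.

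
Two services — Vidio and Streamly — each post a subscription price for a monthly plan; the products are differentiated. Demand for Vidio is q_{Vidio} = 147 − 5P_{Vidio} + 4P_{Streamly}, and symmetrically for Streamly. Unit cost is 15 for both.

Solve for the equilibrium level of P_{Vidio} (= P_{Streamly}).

Vidio's profit: π = (P_{Vidio} − 15)(147 − 5P_{Vidio} + 4P_{Streamly}).
∂π/∂P_{Vidio} = 222 − 10P_{Vidio} + 4P_{Streamly} = 0 ⇒ P_{Vidio} = 22.2 + 0.4P_{Streamly}.
By symmetry P_{Streamly} = P_{Vidio}; substituting into the reaction function, 0.6P_{Vidio} = 22.2 and P_{Vidio} = 37.

37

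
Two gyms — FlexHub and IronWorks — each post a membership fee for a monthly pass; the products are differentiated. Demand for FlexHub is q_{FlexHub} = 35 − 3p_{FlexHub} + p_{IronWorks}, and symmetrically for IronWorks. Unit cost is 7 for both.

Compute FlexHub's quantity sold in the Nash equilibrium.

12.6

FlexHub's profit: π = (p_{FlexHub} − 7)(35 − 3p_{FlexHub} + p_{IronWorks}).
∂π/∂p_{FlexHub} = 56 − 6p_{FlexHub} + p_{IronWorks} = 0 ⇒ p_{FlexHub} = 28/3 + (1/6)p_{IronWorks}.
By symmetry p_{IronWorks} = p_{FlexHub}; substituting into the reaction function, (5/6)p_{FlexHub} = 28/3 and p_{FlexHub} = 11.2.
q_{FlexHub} = 35 − 3·11.2 + 11.2 = 12.6.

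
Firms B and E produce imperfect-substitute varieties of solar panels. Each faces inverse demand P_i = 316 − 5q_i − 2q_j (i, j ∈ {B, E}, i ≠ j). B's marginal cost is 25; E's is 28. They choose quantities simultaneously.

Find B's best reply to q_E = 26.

Firm B's profit: π = q_B(316 − 5q_B − 2q_E) − 25q_B.
∂π/∂q_B = 291 − 10q_B − 2q_E = 0 ⇒ q_B = 29.1 − 0.2q_E.
At q_E = 26: q_B = 29.1 − 0.2·26 = 23.9.

23.9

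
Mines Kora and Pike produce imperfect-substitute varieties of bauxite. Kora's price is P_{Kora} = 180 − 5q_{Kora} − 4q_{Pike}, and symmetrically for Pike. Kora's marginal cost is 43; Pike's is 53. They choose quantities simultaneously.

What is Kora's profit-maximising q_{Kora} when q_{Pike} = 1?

Mine Kora's profit: π = q_{Kora}(180 − 5q_{Kora} − 4q_{Pike}) − 43q_{Kora}.
∂π/∂q_{Kora} = 137 − 10q_{Kora} − 4q_{Pike} = 0 ⇒ q_{Kora} = 13.7 − 0.4q_{Pike}.
At q_{Pike} = 1: q_{Kora} = 13.7 − 0.4·1 = 13.3.

13.3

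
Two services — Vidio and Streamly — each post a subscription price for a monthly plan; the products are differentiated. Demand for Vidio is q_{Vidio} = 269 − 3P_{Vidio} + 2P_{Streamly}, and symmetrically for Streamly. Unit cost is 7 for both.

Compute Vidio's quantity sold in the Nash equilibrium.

196.5

Vidio's profit: π = (P_{Vidio} − 7)(269 − 3P_{Vidio} + 2P_{Streamly}).
∂π/∂P_{Vidio} = 290 − 6P_{Vidio} + 2P_{Streamly} = 0 ⇒ P_{Vidio} = 145/3 + (1/3)P_{Streamly}.
The game is symmetric, so in equilibrium P_{Streamly} = P_{Vidio}: the reaction function gives (2/3)P_{Vidio} = 145/3, hence P_{Vidio} = 72.5.
q_{Vidio} = 269 − 3·72.5 + 2·72.5 = 196.5.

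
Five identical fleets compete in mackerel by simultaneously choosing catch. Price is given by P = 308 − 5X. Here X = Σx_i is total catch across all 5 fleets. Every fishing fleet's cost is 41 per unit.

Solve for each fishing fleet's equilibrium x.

8.9

A representative fishing fleet's profit is π_i = x_i(308 − 5X) − 41x_i, with X = x_i + Σ_{j≠i} x_j.
First-order condition: 267 − 10x_i − 5Σ_{j≠i} x_j = 0.
Imposing symmetry (x_j = x for all j) turns Σ_{j≠i} x_j into 4x, so 267 = 30x and x = 8.9.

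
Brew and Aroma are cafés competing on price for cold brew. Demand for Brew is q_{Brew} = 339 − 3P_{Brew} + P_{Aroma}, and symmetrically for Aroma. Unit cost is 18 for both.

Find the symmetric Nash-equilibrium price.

78.6

Brew's profit: π = (P_{Brew} − 18)(339 − 3P_{Brew} + P_{Aroma}).
∂π/∂P_{Brew} = 393 − 6P_{Brew} + P_{Aroma} = 0 ⇒ P_{Brew} = 65.5 + (1/6)P_{Aroma}.
Setting P_{Brew} = P_{Aroma} in the reaction function: P_{Brew} = 65.5 + (1/6)P_{Brew}, so P_{Brew} = 65.5 / (5/6) = 78.6.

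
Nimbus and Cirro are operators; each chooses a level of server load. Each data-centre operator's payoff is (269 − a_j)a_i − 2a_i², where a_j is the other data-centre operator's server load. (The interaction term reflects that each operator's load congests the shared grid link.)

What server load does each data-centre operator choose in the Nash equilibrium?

Nimbus's payoff is (269 − a_C)a_N − 2a_N².
∂π/∂a_N = 269 − a_C − 4a_N = 0, so a_N = 67.25 − 0.25a_C.
By symmetry a_C = a_N; substituting into the reaction function, 1.25a_N = 67.25 and a_N = 53.8.

53.8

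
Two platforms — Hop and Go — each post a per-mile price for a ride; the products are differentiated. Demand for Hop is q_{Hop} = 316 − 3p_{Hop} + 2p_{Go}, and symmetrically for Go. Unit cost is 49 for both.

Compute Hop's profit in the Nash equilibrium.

Hop's profit: π = (p_{Hop} − 49)(316 − 3p_{Hop} + 2p_{Go}).
∂π/∂p_{Hop} = 463 − 6p_{Hop} + 2p_{Go} = 0 ⇒ p_{Hop} = 463/6 + (1/3)p_{Go}.
The game is symmetric, so in equilibrium p_{Go} = p_{Hop}: the reaction function gives (2/3)p_{Hop} = 463/6, hence p_{Hop} = 115.75.
q_{Hop} = 316 − 3·115.75 + 2·115.75 = 200.25.
Profit = (115.75 − 49)·200.25 = 13366.6875.

13366.6875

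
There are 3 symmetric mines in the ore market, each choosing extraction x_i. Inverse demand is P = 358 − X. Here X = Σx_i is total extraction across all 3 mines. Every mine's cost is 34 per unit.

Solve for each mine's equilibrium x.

81

A representative mine's profit is π_i = x_i(358 − X) − 34x_i, with X = x_i + Σ_{j≠i} x_j.
First-order condition: 324 − 2x_i − Σ_{j≠i} x_j = 0.
With identical mines, set every x_j = x: then 324 − 2x − 2x = 0, i.e. x = 324/4 = 81.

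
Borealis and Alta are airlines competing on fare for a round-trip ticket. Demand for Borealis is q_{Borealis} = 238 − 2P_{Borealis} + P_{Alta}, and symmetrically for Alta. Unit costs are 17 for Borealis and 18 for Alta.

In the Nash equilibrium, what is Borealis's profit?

10892.88

Borealis's profit: π = (P_{Borealis} − 17)(238 − 2P_{Borealis} + P_{Alta}).
∂π/∂P_{Borealis} = 272 − 4P_{Borealis} + P_{Alta} = 0 ⇒ P_{Borealis} = 68 + 0.25P_{Alta}.
Similarly P_{Alta} = 68.5 + 0.25P_{Borealis}.
Plugging P_{Alta} into Borealis's best response: P_{Borealis} = 68 + 0.25(68.5 + 0.25P_{Borealis}) ⇒ 0.9375P_{Borealis} = 85.125, so P_{Borealis} = 90.8.
Then P_{Alta} = 68.5 + 0.25·90.8 = 91.2.
q_{Borealis} = 238 − 2·90.8 + 91.2 = 147.6.
Profit = (90.8 − 17)·147.6 = 10892.88.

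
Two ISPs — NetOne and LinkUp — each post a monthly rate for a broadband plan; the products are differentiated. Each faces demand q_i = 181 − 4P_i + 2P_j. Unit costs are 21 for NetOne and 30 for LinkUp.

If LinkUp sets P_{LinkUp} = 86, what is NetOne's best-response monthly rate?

NetOne's profit: π = (P_{NetOne} − 21)(181 − 4P_{NetOne} + 2P_{LinkUp}).
∂π/∂P_{NetOne} = 265 − 8P_{NetOne} + 2P_{LinkUp} = 0 ⇒ P_{NetOne} = 33.125 + 0.25P_{LinkUp}.
At P_{LinkUp} = 86: P_{NetOne} = 33.125 + 0.25·86 = 54.625.

54.625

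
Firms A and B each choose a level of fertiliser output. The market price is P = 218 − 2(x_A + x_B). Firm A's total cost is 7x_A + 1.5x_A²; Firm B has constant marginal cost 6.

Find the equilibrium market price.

Firm A's profit: π = x_A(218 − 2(x_A + x_B)) − 7x_A − 1.5x_A².
∂π/∂x_A = 211 − 7x_A − 2x_B = 0, so x_A = 211/7 − (2/7)x_B.
For B: ∂π/∂x_B = 212 − 4x_B − 2x_A = 0 ⇒ x_B = 53 − 0.5x_A.
Substituting the second reaction function into the first: x_A = 211/7 − (2/7)(53 − 0.5x_A), which gives (6/7)x_A = 15 ⇒ x_A = 17.5.
Then x_B = 53 − 0.5·17.5 = 44.25.
Equilibrium price: P = 218 − 2·61.75 = 94.5.

94.5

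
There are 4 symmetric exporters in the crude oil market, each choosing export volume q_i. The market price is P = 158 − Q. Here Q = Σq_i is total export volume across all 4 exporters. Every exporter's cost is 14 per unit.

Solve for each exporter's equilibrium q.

28.8

A representative exporter's profit is π_i = q_i(158 − Q) − 14q_i, with Q = q_i + Σ_{j≠i} q_j.
First-order condition: 144 − 2q_i − Σ_{j≠i} q_j = 0.
Imposing symmetry (q_j = q for all j) turns Σ_{j≠i} q_j into 3q, so 144 = 5q and q = 28.8.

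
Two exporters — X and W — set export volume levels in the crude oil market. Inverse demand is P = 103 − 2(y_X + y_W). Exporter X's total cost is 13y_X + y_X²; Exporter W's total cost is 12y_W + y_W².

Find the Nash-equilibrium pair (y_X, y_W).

11.1875, 11.4375

Exporter X's profit: π = y_X(103 − 2(y_X + y_W)) − 13y_X − y_X².
∂π/∂y_X = 90 − 6y_X − 2y_W = 0, so y_X = 15 − (1/3)y_W.
By the same steps for W: y_W = 91/6 − (1/3)y_X.
Plugging y_W into X's best response: y_X = 15 − (1/3)(91/6 − (1/3)y_X) ⇒ (8/9)y_X = 179/18, so y_X = 11.1875.
Then y_W = 91/6 − (1/3)·11.1875 = 11.4375.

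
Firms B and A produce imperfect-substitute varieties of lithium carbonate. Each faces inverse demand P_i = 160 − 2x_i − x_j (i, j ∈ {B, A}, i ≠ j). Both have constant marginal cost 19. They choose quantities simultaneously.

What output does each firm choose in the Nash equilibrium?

Firm B's profit: π = x_B(160 − 2x_B − x_A) − 19x_B.
∂π/∂x_B = 141 − 4x_B − x_A = 0 ⇒ x_B = 35.25 − 0.25x_A.
By symmetry x_A = x_B; substituting into the reaction function, 1.25x_B = 35.25 and x_B = 28.2.

28.2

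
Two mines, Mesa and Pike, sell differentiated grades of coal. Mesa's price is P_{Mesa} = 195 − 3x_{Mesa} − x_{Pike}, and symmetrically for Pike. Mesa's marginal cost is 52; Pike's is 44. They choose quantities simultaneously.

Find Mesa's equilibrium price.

112.6

Mine Mesa's profit: π = x_{Mesa}(195 − 3x_{Mesa} − x_{Pike}) − 52x_{Mesa}.
∂π/∂x_{Mesa} = 143 − 6x_{Mesa} − x_{Pike} = 0 ⇒ x_{Mesa} = 143/6 − (1/6)x_{Pike}.
Similarly x_{Pike} = 151/6 − (1/6)x_{Mesa}.
Substituting the second reaction function into the first: x_{Mesa} = 143/6 − (1/6)(151/6 − (1/6)x_{Mesa}), which gives (35/36)x_{Mesa} = 707/36 ⇒ x_{Mesa} = 20.2.
Then x_{Pike} = 151/6 − (1/6)·20.2 = 21.8.
P_{Mesa} = 195 − 3·20.2 − 21.8 = 112.6.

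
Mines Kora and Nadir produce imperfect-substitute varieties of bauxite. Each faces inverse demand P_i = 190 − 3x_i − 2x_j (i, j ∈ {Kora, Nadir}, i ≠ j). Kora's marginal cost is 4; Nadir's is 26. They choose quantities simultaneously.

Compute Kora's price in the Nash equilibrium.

Mine Kora's profit: π = x_{Kora}(190 − 3x_{Kora} − 2x_{Nadir}) − 4x_{Kora}.
∂π/∂x_{Kora} = 186 − 6x_{Kora} − 2x_{Nadir} = 0 ⇒ x_{Kora} = 31 − (1/3)x_{Nadir}.
Similarly x_{Nadir} = 82/3 − (1/3)x_{Kora}.
Solving the two reaction functions simultaneously: (1 − (−1/3)(−1/3))x_{Kora} = 31 − (1/3)·(82/3), so (8/9)x_{Kora} = 197/9 and x_{Kora} = 24.625.
Then x_{Nadir} = 82/3 − (1/3)·24.625 = 19.125.
P_{Kora} = 190 − 3·24.625 − 2·19.125 = 77.875.

77.875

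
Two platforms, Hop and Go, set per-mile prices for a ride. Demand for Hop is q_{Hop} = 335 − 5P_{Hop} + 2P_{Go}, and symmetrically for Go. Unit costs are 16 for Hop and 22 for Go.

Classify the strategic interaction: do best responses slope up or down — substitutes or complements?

Hop's profit: π = (P_{Hop} − 16)(335 − 5P_{Hop} + 2P_{Go}).
∂π/∂P_{Hop} = 415 − 10P_{Hop} + 2P_{Go} = 0 ⇒ P_{Hop} = 41.5 + 0.2P_{Go}.
The best-response slope dP_{Hop}/dP_{Go} = 0.2 > 0: the reaction function is upward-sloping, so the choices are strategic complements.

strategic complements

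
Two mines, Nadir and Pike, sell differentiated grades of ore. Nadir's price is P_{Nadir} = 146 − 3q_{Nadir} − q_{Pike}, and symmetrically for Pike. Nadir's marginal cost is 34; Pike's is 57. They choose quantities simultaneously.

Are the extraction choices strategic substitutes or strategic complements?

strategic substitutes

Mine Nadir's profit: π = q_{Nadir}(146 − 3q_{Nadir} − q_{Pike}) − 34q_{Nadir}.
∂π/∂q_{Nadir} = 112 − 6q_{Nadir} − q_{Pike} = 0 ⇒ q_{Nadir} = 56/3 − (1/6)q_{Pike}.
The best-response slope dq_{Nadir}/dq_{Pike} = −1/6 < 0: the reaction function is downward-sloping, so the choices are strategic substitutes.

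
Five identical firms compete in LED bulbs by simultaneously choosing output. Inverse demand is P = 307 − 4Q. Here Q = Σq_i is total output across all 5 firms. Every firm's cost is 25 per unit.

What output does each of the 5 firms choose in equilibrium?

11.75

A representative firm's profit is π_i = q_i(307 − 4Q) − 25q_i, with Q = q_i + Σ_{j≠i} q_j.
First-order condition: 282 − 8q_i − 4Σ_{j≠i} q_j = 0.
In a symmetric equilibrium every firm chooses the same q, so Σ_{j≠i} q_j = 4q. The condition becomes 282 − 24q = 0, giving q = 282/24 = 11.75.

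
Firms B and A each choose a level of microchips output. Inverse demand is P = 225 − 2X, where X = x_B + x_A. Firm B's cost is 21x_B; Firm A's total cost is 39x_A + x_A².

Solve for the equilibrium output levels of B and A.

42.6, 16.8

Firm B's profit: π = x_B(225 − 2(x_B + x_A)) − 21x_B.
∂π/∂x_B = 204 − 4x_B − 2x_A = 0, so x_B = 51 − 0.5x_A.
For A: ∂π/∂x_A = 186 − 6x_A − 2x_B = 0 ⇒ x_A = 31 − (1/3)x_B.
Plugging x_A into B's best response: x_B = 51 − 0.5(31 − (1/3)x_B) ⇒ (5/6)x_B = 35.5, so x_B = 42.6.
Then x_A = 31 − (1/3)·42.6 = 16.8.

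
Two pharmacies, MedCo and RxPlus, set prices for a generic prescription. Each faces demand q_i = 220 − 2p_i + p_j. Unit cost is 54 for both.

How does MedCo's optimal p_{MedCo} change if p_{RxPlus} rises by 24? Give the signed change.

6

MedCo's profit: π = (p_{MedCo} − 54)(220 − 2p_{MedCo} + p_{RxPlus}).
∂π/∂p_{MedCo} = 328 − 4p_{MedCo} + p_{RxPlus} = 0 ⇒ p_{MedCo} = 82 + 0.25p_{RxPlus}.
The reaction-function slope is 0.25, so a 24-unit rise in p_{RxPlus} moves p_{MedCo} by 0.25 × 24 = 6. MedCo's best response rises — the actions are strategic complements.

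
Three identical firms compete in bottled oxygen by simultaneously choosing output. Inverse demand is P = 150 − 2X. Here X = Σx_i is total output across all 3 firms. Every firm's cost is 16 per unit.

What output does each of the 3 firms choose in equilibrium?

16.75

A representative firm's profit is π_i = x_i(150 − 2X) − 16x_i, with X = x_i + Σ_{j≠i} x_j.
First-order condition: 134 − 4x_i − 2Σ_{j≠i} x_j = 0.
In a symmetric equilibrium every firm chooses the same x, so Σ_{j≠i} x_j = 2x. The condition becomes 134 − 8x = 0, giving x = 134/8 = 16.75.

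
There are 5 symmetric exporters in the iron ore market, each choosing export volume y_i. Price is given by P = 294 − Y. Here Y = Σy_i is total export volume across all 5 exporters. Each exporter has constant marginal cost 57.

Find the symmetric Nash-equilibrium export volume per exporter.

A representative exporter's profit is π_i = y_i(294 − Y) − 57y_i, with Y = y_i + Σ_{j≠i} y_j.
First-order condition: 237 − 2y_i − Σ_{j≠i} y_j = 0.
With identical exporters, set every y_j = y: then 237 − 2y − 4y = 0, i.e. y = 237/6 = 39.5.

39.5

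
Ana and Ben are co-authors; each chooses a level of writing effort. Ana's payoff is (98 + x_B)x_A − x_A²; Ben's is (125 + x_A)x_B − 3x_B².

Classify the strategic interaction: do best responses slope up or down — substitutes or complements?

Expanding Ana's payoff: 98x_A + x_Bx_A − x_A².
∂π/∂x_A = 98 + x_B − 2x_A = 0, so x_A = 49 + 0.5x_B.
The best-response slope dx_A/dx_B = 0.5 > 0: the reaction function is upward-sloping, so the choices are strategic complements.

strategic complements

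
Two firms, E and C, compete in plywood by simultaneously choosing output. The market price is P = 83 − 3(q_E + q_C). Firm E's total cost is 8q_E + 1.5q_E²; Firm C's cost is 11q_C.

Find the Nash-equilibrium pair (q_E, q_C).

Firm E's profit: π = q_E(83 − 3(q_E + q_C)) − 8q_E − 1.5q_E².
∂π/∂q_E = 75 − 9q_E − 3q_C = 0, so q_E = 25/3 − (1/3)q_C.
For C: ∂π/∂q_C = 72 − 6q_C − 3q_E = 0 ⇒ q_C = 12 − 0.5q_E.
Plugging q_C into E's best response: q_E = 25/3 − (1/3)(12 − 0.5q_E) ⇒ (5/6)q_E = 13/3, so q_E = 5.2.
Then q_C = 12 − 0.5·5.2 = 9.4.

5.2, 9.4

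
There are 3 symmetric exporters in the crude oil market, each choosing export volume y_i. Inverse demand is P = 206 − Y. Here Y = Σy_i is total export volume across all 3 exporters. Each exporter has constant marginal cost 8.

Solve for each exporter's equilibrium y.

49.5

A representative exporter's profit is π_i = y_i(206 − Y) − 8y_i, with Y = y_i + Σ_{j≠i} y_j.
First-order condition: 198 − 2y_i − Σ_{j≠i} y_j = 0.
Imposing symmetry (y_j = y for all j) turns Σ_{j≠i} y_j into 2y, so 198 = 4y and y = 49.5.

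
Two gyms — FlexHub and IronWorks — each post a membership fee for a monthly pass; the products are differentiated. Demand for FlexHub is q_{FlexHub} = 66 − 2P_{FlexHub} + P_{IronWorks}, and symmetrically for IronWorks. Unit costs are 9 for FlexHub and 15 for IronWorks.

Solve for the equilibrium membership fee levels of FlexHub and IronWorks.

FlexHub's profit: π = (P_{FlexHub} − 9)(66 − 2P_{FlexHub} + P_{IronWorks}).
∂π/∂P_{FlexHub} = 84 − 4P_{FlexHub} + P_{IronWorks} = 0 ⇒ P_{FlexHub} = 21 + 0.25P_{IronWorks}.
Similarly P_{IronWorks} = 24 + 0.25P_{FlexHub}.
Plugging P_{IronWorks} into FlexHub's best response: P_{FlexHub} = 21 + 0.25(24 + 0.25P_{FlexHub}) ⇒ 0.9375P_{FlexHub} = 27, so P_{FlexHub} = 28.8.
Then P_{IronWorks} = 24 + 0.25·28.8 = 31.2.

28.8, 31.2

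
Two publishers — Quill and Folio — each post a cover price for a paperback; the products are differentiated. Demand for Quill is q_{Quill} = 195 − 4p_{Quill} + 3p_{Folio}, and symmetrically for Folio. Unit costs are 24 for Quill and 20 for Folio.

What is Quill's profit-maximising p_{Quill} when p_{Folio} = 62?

59.625

Quill's profit: π = (p_{Quill} − 24)(195 − 4p_{Quill} + 3p_{Folio}).
∂π/∂p_{Quill} = 291 − 8p_{Quill} + 3p_{Folio} = 0 ⇒ p_{Quill} = 36.375 + 0.375p_{Folio}.
At p_{Folio} = 62: p_{Quill} = 36.375 + 0.375·62 = 59.625.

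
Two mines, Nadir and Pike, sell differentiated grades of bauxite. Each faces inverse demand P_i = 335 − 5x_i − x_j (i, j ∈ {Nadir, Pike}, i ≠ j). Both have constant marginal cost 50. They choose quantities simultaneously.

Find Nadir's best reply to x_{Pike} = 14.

27.1

Mine Nadir's profit: π = x_{Nadir}(335 − 5x_{Nadir} − x_{Pike}) − 50x_{Nadir}.
∂π/∂x_{Nadir} = 285 − 10x_{Nadir} − x_{Pike} = 0 ⇒ x_{Nadir} = 28.5 − 0.1x_{Pike}.
At x_{Pike} = 14: x_{Nadir} = 28.5 − 0.1·14 = 27.1.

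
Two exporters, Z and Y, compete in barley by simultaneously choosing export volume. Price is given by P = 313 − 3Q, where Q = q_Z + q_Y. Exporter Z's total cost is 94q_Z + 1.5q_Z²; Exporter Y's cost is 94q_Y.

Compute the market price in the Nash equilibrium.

181.6

Exporter Z's profit: π = q_Z(313 − 3(q_Z + q_Y)) − 94q_Z − 1.5q_Z².
∂π/∂q_Z = 219 − 9q_Z − 3q_Y = 0, so q_Z = 73/3 − (1/3)q_Y.
For Y: ∂π/∂q_Y = 219 − 6q_Y − 3q_Z = 0 ⇒ q_Y = 36.5 − 0.5q_Z.
Substituting the second reaction function into the first: q_Z = 73/3 − (1/3)(36.5 − 0.5q_Z), which gives (5/6)q_Z = 73/6 ⇒ q_Z = 14.6.
Then q_Y = 36.5 − 0.5·14.6 = 29.2.
Equilibrium price: P = 313 − 3·43.8 = 181.6.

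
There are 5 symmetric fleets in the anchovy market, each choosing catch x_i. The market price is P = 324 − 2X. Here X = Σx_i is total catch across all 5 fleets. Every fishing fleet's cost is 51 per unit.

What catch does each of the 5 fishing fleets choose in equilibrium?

A representative fishing fleet's profit is π_i = x_i(324 − 2X) − 51x_i, with X = x_i + Σ_{j≠i} x_j.
First-order condition: 273 − 4x_i − 2Σ_{j≠i} x_j = 0.
In a symmetric equilibrium every fishing fleet chooses the same x, so Σ_{j≠i} x_j = 4x. The condition becomes 273 − 12x = 0, giving x = 273/12 = 22.75.

22.75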